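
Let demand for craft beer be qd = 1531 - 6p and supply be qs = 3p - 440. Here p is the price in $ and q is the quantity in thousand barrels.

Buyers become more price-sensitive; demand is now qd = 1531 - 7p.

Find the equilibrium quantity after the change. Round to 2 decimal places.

151.30

Solve the original market: 1531 - 6p = 3p - 440, hence p = 219 and q = 217.
The shock moves the curves to qd = 1531 - 7p and qs = 3p - 440.
New equilibrium: 1531 - 7p = 3p - 440 ⇒ 1971 = 10p ⇒ p = 197.1, q = 151.3.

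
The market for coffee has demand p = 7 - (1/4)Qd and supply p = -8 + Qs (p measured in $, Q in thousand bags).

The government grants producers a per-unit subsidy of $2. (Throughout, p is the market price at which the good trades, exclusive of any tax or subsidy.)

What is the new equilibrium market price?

3.6

Solve the original market: 28 - 4p = p + 8, hence p = 4 and Q = 12.
Since sellers receive the price plus the subsidy, the effective supply curve becomes Qs = p + 10.
New equilibrium: 28 - 4p = p + 10 ⇒ 18 = 5p ⇒ p = 3.6, Q = 13.6.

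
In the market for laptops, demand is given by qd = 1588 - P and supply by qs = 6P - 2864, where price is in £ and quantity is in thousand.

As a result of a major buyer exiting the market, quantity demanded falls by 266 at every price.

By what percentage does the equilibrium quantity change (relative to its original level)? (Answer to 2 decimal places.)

-23.95

Initially, 1588 - P = 6P - 2864, so 4452 = 7P and P = 636, q = 952.
The shock moves the curves to qd = 1322 - P and qs = 6P - 2864.
Clearing the new market: 1322 - P = 6P - 2864, so P = 598 and q = 724.
%Δq = (724 − 952) / 952 × 100 = -23.95%.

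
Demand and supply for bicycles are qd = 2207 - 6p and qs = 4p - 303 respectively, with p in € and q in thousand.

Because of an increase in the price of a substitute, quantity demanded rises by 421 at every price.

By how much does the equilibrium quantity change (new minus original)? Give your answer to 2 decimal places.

Before the shock: 2207 - 6p = 4p - 303 ⇒ 2510 = 10p ⇒ p = 251, q = 701.
The new curves are qd = 2628 - 6p (demand) and qs = 4p - 303 (supply).
New equilibrium: 2628 - 6p = 4p - 303 ⇒ 2931 = 10p ⇒ p = 293.1, q = 869.4.
Δq = 869.4 − 701 = +168.40.

+168.40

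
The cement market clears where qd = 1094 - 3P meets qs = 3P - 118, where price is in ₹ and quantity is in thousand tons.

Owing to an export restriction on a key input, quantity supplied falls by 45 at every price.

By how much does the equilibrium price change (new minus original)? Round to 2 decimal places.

+7.50

Original equilibrium: 1094 - 3P = 3P - 118 gives 1212 = 6P, so P = 202 and q = 488.
The shock moves the curves to qd = 1094 - 3P and qs = 3P - 163.
Equate the new curves: 1094 - 3P = 3P - 163, giving 1257 = 6P, P = 209.5, q = 465.5.
ΔP = 209.5 − 202 = +7.50.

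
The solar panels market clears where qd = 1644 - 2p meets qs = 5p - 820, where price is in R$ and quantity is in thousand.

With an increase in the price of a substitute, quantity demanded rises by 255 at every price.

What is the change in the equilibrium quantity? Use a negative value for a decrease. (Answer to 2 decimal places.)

Initially, 1644 - 2p = 5p - 820, so 2464 = 7p and p = 352, q = 940.
The shock moves the curves to qd = 1899 - 2p and qs = 5p - 820.
Clearing the new market: 1899 - 2p = 5p - 820, so p = 2719/7 ≈ 388.4286 and q = 7855/7 ≈ 1122.1429.
Δq = 1122.1429 − 940 = +182.14.

+182.14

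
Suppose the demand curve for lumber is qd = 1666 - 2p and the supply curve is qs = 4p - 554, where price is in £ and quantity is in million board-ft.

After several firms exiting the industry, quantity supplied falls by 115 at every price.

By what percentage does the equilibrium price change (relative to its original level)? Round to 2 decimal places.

Original equilibrium: 1666 - 2p = 4p - 554 gives 2220 = 6p, so p = 370 and q = 926.
The shock moves the curves to qd = 1666 - 2p and qs = 4p - 669.
Setting them equal: 1666 - 2p = 4p - 669 → 2335 = 6p, so p = 2335/6 ≈ 389.1667 and q = 2663/3 ≈ 887.6667.
%Δp = (389.1667 − 370) / 370 × 100 = +5.18%.

+5.18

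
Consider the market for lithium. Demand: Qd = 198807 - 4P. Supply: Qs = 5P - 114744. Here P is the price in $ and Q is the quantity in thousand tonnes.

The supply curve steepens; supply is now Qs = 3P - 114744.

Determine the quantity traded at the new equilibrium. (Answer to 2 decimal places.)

Original equilibrium: 198807 - 4P = 5P - 114744 gives 313551 = 9P, so P = 34839 and Q = 59451.
The shock moves the curves to Qd = 198807 - 4P and Qs = 3P - 114744.
Setting them equal: 198807 - 4P = 3P - 114744 → 313551 = 7P, so P = 44793 and Q = 19635.

19635.00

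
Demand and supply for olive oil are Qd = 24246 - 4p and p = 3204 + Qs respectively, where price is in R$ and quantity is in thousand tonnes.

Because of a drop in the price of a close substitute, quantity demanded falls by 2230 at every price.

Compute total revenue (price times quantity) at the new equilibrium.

Original equilibrium: 24246 - 4p = p - 3204 gives 27450 = 5p, so p = 5490 and Q = 2286.
The shock moves the curves to Qd = 22016 - 4p and Qs = p - 3204.
Equate the new curves: 22016 - 4p = p - 3204, giving 25220 = 5p, p = 5044, Q = 1840.
New expenditure = 5044 × 1840 = 9280960.

9280960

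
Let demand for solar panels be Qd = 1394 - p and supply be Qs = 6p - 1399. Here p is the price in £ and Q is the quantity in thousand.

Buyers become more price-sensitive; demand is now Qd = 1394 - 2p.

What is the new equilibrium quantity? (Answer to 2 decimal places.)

Before the shock: 1394 - p = 6p - 1399 ⇒ 2793 = 7p ⇒ p = 399, Q = 995.
After the shift, demand is Qd = 1394 - 2p and supply is Qs = 6p - 1399.
Setting them equal: 1394 - 2p = 6p - 1399 → 2793 = 8p, so p = 349.125 and Q = 695.75.

695.75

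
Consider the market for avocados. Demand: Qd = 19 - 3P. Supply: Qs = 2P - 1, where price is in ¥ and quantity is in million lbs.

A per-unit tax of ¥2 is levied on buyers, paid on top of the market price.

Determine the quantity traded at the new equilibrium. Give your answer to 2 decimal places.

Original equilibrium: 19 - 3P = 2P - 1 gives 20 = 5P, so P = 4 and Q = 7.
Since buyers pay the price plus the tax, the effective demand curve becomes Qd = 13 - 3P.
Setting them equal: 13 - 3P = 2P - 1 → 14 = 5P, so P = 2.8 and Q = 4.6.

4.60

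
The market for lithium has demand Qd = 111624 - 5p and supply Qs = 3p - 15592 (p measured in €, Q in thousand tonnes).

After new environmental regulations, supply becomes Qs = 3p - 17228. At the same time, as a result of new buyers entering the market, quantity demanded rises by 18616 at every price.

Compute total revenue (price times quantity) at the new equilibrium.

Before the shock: 111624 - 5p = 3p - 15592 ⇒ 127216 = 8p ⇒ p = 15902, Q = 32114.
With the change applied: demand Qd = 130240 - 5p, supply Qs = 3p - 17228.
New equilibrium: 130240 - 5p = 3p - 17228 ⇒ 147468 = 8p ⇒ p = 18433.5, Q = 38072.5.
New expenditure = 18433.5 × 38072.5 = 701809428.75.

701809428.75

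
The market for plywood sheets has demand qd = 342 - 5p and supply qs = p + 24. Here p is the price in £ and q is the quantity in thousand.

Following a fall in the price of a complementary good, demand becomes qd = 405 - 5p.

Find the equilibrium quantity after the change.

87.5

Solve the original market: 342 - 5p = p + 24, hence p = 53 and q = 77.
The new curves are qd = 405 - 5p (demand) and qs = p + 24 (supply).
New equilibrium: 405 - 5p = p + 24 ⇒ 381 = 6p ⇒ p = 63.5, q = 87.5.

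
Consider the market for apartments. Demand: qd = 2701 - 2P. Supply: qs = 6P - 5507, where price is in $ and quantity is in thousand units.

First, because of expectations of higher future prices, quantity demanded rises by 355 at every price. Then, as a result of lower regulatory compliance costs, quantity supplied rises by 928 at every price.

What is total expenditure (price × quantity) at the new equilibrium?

Before the shock: 2701 - 2P = 6P - 5507 ⇒ 8208 = 8P ⇒ P = 1026, q = 649.
The new curves are qd = 3056 - 2P (demand) and qs = 6P - 4579 (supply).
Clearing the new market: 3056 - 2P = 6P - 4579, so P = 954.375 and q = 1147.25.
New expenditure = 954.375 × 1147.25 = 1094906.71875.

1094906.71875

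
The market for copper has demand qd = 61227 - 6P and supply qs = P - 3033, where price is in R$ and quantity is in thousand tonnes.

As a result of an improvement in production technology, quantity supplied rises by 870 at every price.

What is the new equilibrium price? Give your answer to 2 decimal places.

9055.71

Initially, 61227 - 6P = P - 3033, so 64260 = 7P and P = 9180, q = 6147.
With the change applied: demand qd = 61227 - 6P, supply qs = P - 2163.
Clearing the new market: 61227 - 6P = P - 2163, so P = 63390/7 ≈ 9055.7143 and q = 48249/7 ≈ 6892.7143.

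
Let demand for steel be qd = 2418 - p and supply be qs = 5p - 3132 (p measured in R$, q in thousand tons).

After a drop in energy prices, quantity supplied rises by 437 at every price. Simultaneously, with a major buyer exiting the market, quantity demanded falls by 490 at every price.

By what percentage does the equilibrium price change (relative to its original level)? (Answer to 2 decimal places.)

-16.70

Before the shock: 2418 - p = 5p - 3132 ⇒ 5550 = 6p ⇒ p = 925, q = 1493.
After the shift, demand is qd = 1928 - p and supply is qs = 5p - 2695.
Equate the new curves: 1928 - p = 5p - 2695, giving 4623 = 6p, p = 770.5, q = 1157.5.
%Δp = (770.5 − 925) / 925 × 100 = -16.70%.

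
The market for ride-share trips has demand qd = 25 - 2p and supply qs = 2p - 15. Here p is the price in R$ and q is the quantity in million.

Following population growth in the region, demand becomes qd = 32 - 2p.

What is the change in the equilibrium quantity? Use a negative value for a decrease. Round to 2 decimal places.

Original equilibrium: 25 - 2p = 2p - 15 gives 40 = 4p, so p = 10 and q = 5.
After the shift, demand is qd = 32 - 2p and supply is qs = 2p - 15.
Equate the new curves: 32 - 2p = 2p - 15, giving 47 = 4p, p = 11.75, q = 8.5.
Δq = 8.5 − 5 = +3.50.

+3.50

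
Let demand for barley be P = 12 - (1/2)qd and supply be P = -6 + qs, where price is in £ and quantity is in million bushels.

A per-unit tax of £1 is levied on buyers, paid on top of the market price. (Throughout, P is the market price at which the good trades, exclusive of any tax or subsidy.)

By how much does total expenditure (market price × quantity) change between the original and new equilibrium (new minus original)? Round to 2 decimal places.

Original equilibrium: 24 - 2P = P + 6 gives 18 = 3P, so P = 6 and q = 12.
Since buyers pay the price plus the tax, the effective demand curve becomes qd = 22 - 2P.
New equilibrium: 22 - 2P = P + 6 ⇒ 16 = 3P ⇒ P = 16/3 ≈ 5.3333, q = 34/3 ≈ 11.3333.
Expenditure moves from 6×12 = 72 to 5.3333×11.3333 = 60.4444; change = -11.56.

-11.56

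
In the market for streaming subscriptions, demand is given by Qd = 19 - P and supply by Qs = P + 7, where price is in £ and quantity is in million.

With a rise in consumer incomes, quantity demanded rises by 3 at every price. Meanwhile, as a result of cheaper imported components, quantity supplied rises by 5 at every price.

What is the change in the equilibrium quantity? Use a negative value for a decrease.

+4

Initially, 19 - P = P + 7, so 12 = 2P and P = 6, Q = 13.
The new curves are Qd = 22 - P (demand) and Qs = P + 12 (supply).
Setting them equal: 22 - P = P + 12 → 10 = 2P, so P = 5 and Q = 17.
ΔQ = 17 − 13 = +4.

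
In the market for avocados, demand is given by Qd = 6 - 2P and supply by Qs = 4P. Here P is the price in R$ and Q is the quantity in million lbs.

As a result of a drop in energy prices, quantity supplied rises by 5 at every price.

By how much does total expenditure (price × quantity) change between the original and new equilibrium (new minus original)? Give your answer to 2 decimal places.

-3.06

Original equilibrium: 6 - 2P = 4P gives 6 = 6P, so P = 1 and Q = 4.
After the shift, demand is Qd = 6 - 2P and supply is Qs = 4P + 5.
New equilibrium: 6 - 2P = 4P + 5 ⇒ 1 = 6P ⇒ P = 1/6 ≈ 0.1667, Q = 17/3 ≈ 5.6667.
Expenditure moves from 1×4 = 4 to 0.1667×5.6667 = 0.9444; change = -3.06.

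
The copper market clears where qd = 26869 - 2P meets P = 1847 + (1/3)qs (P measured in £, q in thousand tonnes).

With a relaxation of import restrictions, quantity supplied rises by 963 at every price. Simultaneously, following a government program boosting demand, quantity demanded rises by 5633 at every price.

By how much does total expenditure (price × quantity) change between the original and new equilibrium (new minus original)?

+40908510

Before the shock: 26869 - 2P = 3P - 5541 ⇒ 32410 = 5P ⇒ P = 6482, q = 13905.
The shock moves the curves to qd = 32502 - 2P and qs = 3P - 4578.
Setting them equal: 32502 - 2P = 3P - 4578 → 37080 = 5P, so P = 7416 and q = 17670.
Expenditure moves from 6482×13905 = 90132210 to 7416×17670 = 131040720; change = +40908510.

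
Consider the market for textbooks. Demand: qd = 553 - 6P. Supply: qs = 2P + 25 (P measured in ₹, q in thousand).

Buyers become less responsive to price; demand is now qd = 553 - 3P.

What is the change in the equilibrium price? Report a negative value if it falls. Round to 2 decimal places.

+39.60

Solve the original market: 553 - 6P = 2P + 25, hence P = 66 and q = 157.
After the shift, demand is qd = 553 - 3P and supply is qs = 2P + 25.
Equate the new curves: 553 - 3P = 2P + 25, giving 528 = 5P, P = 105.6, q = 236.2.
ΔP = 105.6 − 66 = +39.60.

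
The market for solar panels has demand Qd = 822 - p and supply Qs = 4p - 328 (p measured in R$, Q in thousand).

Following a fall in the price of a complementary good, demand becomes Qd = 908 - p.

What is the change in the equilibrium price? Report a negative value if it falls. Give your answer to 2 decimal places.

Before the shock: 822 - p = 4p - 328 ⇒ 1150 = 5p ⇒ p = 230, Q = 592.
With the change applied: demand Qd = 908 - p, supply Qs = 4p - 328.
Equate the new curves: 908 - p = 4p - 328, giving 1236 = 5p, p = 247.2, Q = 660.8.
Δp = 247.2 − 230 = +17.20.

+17.20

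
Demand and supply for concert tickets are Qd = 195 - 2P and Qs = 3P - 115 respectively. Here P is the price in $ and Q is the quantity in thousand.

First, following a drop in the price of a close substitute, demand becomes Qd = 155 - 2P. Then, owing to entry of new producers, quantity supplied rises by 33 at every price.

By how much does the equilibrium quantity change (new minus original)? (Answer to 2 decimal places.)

-10.80

Solve the original market: 195 - 2P = 3P - 115, hence P = 62 and Q = 71.
The shock moves the curves to Qd = 155 - 2P and Qs = 3P - 82.
Clearing the new market: 155 - 2P = 3P - 82, so P = 47.4 and Q = 60.2.
ΔQ = 60.2 − 71 = -10.80.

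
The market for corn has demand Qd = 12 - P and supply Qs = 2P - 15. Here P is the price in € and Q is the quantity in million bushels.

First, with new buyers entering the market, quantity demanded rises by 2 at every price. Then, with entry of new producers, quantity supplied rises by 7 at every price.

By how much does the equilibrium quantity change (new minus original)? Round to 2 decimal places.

Original equilibrium: 12 - P = 2P - 15 gives 27 = 3P, so P = 9 and Q = 3.
The new curves are Qd = 14 - P (demand) and Qs = 2P - 8 (supply).
New equilibrium: 14 - P = 2P - 8 ⇒ 22 = 3P ⇒ P = 22/3 ≈ 7.3333, Q = 20/3 ≈ 6.6667.
ΔQ = 6.6667 − 3 = +3.67.

+3.67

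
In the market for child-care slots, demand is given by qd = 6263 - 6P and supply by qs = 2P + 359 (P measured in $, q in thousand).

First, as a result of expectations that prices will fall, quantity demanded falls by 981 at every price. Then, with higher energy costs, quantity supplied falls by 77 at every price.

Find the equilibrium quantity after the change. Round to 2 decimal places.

Original equilibrium: 6263 - 6P = 2P + 359 gives 5904 = 8P, so P = 738 and q = 1835.
With the change applied: demand qd = 5282 - 6P, supply qs = 2P + 282.
Equate the new curves: 5282 - 6P = 2P + 282, giving 5000 = 8P, P = 625, q = 1532.

1532.00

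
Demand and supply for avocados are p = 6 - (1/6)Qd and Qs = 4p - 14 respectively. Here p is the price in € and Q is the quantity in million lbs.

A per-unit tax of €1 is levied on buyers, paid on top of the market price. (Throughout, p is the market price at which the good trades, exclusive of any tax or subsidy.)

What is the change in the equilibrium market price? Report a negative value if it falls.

-0.6

Solve the original market: 36 - 6p = 4p - 14, hence p = 5 and Q = 6.
Since buyers pay the price plus the tax, the effective demand curve becomes Qd = 30 - 6p.
Clearing the new market: 30 - 6p = 4p - 14, so p = 4.4 and Q = 3.6.
Δp = 4.4 − 5 = -0.6.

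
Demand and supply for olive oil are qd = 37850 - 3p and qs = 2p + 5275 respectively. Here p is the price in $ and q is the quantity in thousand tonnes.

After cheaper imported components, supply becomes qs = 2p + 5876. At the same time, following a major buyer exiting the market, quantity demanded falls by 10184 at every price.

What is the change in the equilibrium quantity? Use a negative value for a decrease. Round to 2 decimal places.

-3713.00

Original equilibrium: 37850 - 3p = 2p + 5275 gives 32575 = 5p, so p = 6515 and q = 18305.
After the shift, demand is qd = 27666 - 3p and supply is qs = 2p + 5876.
New equilibrium: 27666 - 3p = 2p + 5876 ⇒ 21790 = 5p ⇒ p = 4358, q = 14592.
Δq = 14592 − 18305 = -3713.00.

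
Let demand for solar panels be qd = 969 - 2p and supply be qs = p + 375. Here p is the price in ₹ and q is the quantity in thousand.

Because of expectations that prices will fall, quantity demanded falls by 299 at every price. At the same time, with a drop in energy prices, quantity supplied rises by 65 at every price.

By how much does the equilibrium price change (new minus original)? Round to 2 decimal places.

Solve the original market: 969 - 2p = p + 375, hence p = 198 and q = 573.
After the shift, demand is qd = 670 - 2p and supply is qs = p + 440.
Equate the new curves: 670 - 2p = p + 440, giving 230 = 3p, p = 230/3 ≈ 76.6667, q = 1550/3 ≈ 516.6667.
Δp = 76.6667 − 198 = -121.33.

-121.33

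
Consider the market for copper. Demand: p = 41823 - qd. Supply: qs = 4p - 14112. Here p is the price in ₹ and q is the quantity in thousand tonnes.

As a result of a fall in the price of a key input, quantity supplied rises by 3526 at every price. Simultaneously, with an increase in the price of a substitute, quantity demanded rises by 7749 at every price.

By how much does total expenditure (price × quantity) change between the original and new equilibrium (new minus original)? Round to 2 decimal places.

+108946144.64

Initially, 41823 - p = 4p - 14112, so 55935 = 5p and p = 11187, q = 30636.
The shock moves the curves to qd = 49572 - p and qs = 4p - 10586.
Setting them equal: 49572 - p = 4p - 10586 → 60158 = 5p, so p = 12031.6 and q = 37540.4.
Expenditure moves from 11187×30636 = 342724932 to 12031.6×37540.4 = 451671076.64; change = +108946144.64.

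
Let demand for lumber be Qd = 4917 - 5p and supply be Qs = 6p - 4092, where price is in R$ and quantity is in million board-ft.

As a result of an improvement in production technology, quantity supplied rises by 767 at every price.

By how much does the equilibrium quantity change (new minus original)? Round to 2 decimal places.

Initially, 4917 - 5p = 6p - 4092, so 9009 = 11p and p = 819, Q = 822.
The new curves are Qd = 4917 - 5p (demand) and Qs = 6p - 3325 (supply).
Equate the new curves: 4917 - 5p = 6p - 3325, giving 8242 = 11p, p = 8242/11 ≈ 749.2727, Q = 12877/11 ≈ 1170.6364.
ΔQ = 1170.6364 − 822 = +348.64.

+348.64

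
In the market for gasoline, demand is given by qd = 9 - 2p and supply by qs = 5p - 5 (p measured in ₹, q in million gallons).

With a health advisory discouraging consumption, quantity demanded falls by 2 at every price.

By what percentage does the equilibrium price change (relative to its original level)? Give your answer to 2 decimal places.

Original equilibrium: 9 - 2p = 5p - 5 gives 14 = 7p, so p = 2 and q = 5.
With the change applied: demand qd = 7 - 2p, supply qs = 5p - 5.
Setting them equal: 7 - 2p = 5p - 5 → 12 = 7p, so p = 12/7 ≈ 1.7143 and q = 25/7 ≈ 3.5714.
%Δp = (1.7143 − 2) / 2 × 100 = -14.29%.

-14.29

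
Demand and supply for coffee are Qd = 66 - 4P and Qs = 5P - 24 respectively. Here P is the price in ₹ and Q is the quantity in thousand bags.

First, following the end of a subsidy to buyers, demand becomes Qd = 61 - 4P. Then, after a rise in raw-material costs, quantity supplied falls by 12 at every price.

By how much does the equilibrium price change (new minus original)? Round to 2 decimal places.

Solve the original market: 66 - 4P = 5P - 24, hence P = 10 and Q = 26.
With the change applied: demand Qd = 61 - 4P, supply Qs = 5P - 36.
New equilibrium: 61 - 4P = 5P - 36 ⇒ 97 = 9P ⇒ P = 97/9 ≈ 10.7778, Q = 161/9 ≈ 17.8889.
ΔP = 10.7778 − 10 = +0.78.

+0.78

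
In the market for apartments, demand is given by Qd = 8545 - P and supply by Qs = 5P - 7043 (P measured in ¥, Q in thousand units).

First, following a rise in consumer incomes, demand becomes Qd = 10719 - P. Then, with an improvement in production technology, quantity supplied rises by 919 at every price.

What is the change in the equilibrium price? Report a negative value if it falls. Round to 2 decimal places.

Solve the original market: 8545 - P = 5P - 7043, hence P = 2598 and Q = 5947.
The new curves are Qd = 10719 - P (demand) and Qs = 5P - 6124 (supply).
New equilibrium: 10719 - P = 5P - 6124 ⇒ 16843 = 6P ⇒ P = 16843/6 ≈ 2807.1667, Q = 47471/6 ≈ 7911.8333.
ΔP = 2807.1667 − 2598 = +209.17.

+209.17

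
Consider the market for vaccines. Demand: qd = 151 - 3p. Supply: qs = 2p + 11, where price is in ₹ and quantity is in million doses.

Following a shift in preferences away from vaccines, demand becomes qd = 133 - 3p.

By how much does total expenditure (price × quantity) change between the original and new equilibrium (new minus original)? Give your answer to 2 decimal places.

Initially, 151 - 3p = 2p + 11, so 140 = 5p and p = 28, q = 67.
The new curves are qd = 133 - 3p (demand) and qs = 2p + 11 (supply).
Setting them equal: 133 - 3p = 2p + 11 → 122 = 5p, so p = 24.4 and q = 59.8.
Expenditure moves from 28×67 = 1876 to 24.4×59.8 = 1459.12; change = -416.88.

-416.88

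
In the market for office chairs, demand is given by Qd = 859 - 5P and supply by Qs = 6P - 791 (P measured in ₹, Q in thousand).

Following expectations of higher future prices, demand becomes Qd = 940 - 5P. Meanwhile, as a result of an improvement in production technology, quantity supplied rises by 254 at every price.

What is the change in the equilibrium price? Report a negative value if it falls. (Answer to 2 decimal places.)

-15.73

Initially, 859 - 5P = 6P - 791, so 1650 = 11P and P = 150, Q = 109.
After the shift, demand is Qd = 940 - 5P and supply is Qs = 6P - 537.
Equate the new curves: 940 - 5P = 6P - 537, giving 1477 = 11P, P = 1477/11 ≈ 134.2727, Q = 2955/11 ≈ 268.6364.
ΔP = 134.2727 − 150 = -15.73.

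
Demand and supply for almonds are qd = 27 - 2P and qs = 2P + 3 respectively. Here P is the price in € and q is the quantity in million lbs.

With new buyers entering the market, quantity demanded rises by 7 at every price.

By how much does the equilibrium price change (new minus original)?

Before the shock: 27 - 2P = 2P + 3 ⇒ 24 = 4P ⇒ P = 6, q = 15.
The new curves are qd = 34 - 2P (demand) and qs = 2P + 3 (supply).
Clearing the new market: 34 - 2P = 2P + 3, so P = 7.75 and q = 18.5.
ΔP = 7.75 − 6 = +1.75.

+1.75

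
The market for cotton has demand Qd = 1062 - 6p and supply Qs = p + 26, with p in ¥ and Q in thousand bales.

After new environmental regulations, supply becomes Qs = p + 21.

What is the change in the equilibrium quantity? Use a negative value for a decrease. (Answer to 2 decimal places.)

-4.29

Solve the original market: 1062 - 6p = p + 26, hence p = 148 and Q = 174.
The shock moves the curves to Qd = 1062 - 6p and Qs = p + 21.
Equate the new curves: 1062 - 6p = p + 21, giving 1041 = 7p, p = 1041/7 ≈ 148.7143, Q = 1188/7 ≈ 169.7143.
ΔQ = 169.7143 − 174 = -4.29.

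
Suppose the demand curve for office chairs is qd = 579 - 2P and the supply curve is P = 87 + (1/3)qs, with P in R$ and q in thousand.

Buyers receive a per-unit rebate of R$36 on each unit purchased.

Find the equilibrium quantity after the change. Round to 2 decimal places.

286.20

Solve the original market: 579 - 2P = 3P - 261, hence P = 168 and q = 243.
Since buyers' out-of-pocket price is the market price minus the rebate, the effective demand curve becomes qd = 651 - 2P.
Clearing the new market: 651 - 2P = 3P - 261, so P = 182.4 and q = 286.2.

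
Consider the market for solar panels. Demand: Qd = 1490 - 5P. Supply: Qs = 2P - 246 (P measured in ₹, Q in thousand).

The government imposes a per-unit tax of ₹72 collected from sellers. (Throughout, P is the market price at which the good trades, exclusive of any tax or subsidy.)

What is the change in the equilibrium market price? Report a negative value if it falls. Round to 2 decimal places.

Before the shock: 1490 - 5P = 2P - 246 ⇒ 1736 = 7P ⇒ P = 248, Q = 250.
Since sellers keep the price net of the tax, the effective supply curve becomes Qs = 2P - 390.
Clearing the new market: 1490 - 5P = 2P - 390, so P = 1880/7 ≈ 268.5714 and Q = 1030/7 ≈ 147.1429.
ΔP = 268.5714 − 248 = +20.57.

+20.57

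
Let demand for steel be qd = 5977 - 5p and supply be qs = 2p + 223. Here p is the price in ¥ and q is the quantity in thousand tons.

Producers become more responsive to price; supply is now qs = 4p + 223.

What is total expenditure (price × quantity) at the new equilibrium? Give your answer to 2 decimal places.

Original equilibrium: 5977 - 5p = 2p + 223 gives 5754 = 7p, so p = 822 and q = 1867.
With the change applied: demand qd = 5977 - 5p, supply qs = 4p + 223.
Setting them equal: 5977 - 5p = 4p + 223 → 5754 = 9p, so p = 1918/3 ≈ 639.3333 and q = 8341/3 ≈ 2780.3333.
New expenditure = 639.3333 × 2780.3333 = 1777559.78.

1777559.78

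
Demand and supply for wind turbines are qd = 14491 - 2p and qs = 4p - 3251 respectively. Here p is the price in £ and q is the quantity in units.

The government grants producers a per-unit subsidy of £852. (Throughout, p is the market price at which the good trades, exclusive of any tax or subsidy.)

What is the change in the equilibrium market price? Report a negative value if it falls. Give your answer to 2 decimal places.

Original equilibrium: 14491 - 2p = 4p - 3251 gives 17742 = 6p, so p = 2957 and q = 8577.
Since sellers receive the price plus the subsidy, the effective supply curve becomes qs = 4p + 157.
Setting them equal: 14491 - 2p = 4p + 157 → 14334 = 6p, so p = 2389 and q = 9713.
Δp = 2389 − 2957 = -568.00.

-568.00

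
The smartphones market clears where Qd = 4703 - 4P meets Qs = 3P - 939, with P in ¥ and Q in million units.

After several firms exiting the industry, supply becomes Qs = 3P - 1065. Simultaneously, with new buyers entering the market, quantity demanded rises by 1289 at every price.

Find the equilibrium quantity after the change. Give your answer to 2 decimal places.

Before the shock: 4703 - 4P = 3P - 939 ⇒ 5642 = 7P ⇒ P = 806, Q = 1479.
With the change applied: demand Qd = 5992 - 4P, supply Qs = 3P - 1065.
Equate the new curves: 5992 - 4P = 3P - 1065, giving 7057 = 7P, P = 7057/7 ≈ 1008.1429, Q = 13716/7 ≈ 1959.4286.

1959.43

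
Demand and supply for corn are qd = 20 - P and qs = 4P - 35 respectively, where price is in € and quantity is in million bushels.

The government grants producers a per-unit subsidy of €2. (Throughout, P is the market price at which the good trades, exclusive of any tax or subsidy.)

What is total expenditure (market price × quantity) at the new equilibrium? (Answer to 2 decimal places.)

Initially, 20 - P = 4P - 35, so 55 = 5P and P = 11, q = 9.
Since sellers receive the price plus the subsidy, the effective supply curve becomes qs = 4P - 27.
New equilibrium: 20 - P = 4P - 27 ⇒ 47 = 5P ⇒ P = 9.4, q = 10.6.
New expenditure = 9.4 × 10.6 = 99.64.

99.64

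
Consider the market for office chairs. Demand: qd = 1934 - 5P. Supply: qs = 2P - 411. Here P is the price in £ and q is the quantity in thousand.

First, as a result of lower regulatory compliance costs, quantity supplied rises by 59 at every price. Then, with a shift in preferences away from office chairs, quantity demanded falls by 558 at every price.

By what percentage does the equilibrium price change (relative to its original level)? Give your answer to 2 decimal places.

-26.31

Before the shock: 1934 - 5P = 2P - 411 ⇒ 2345 = 7P ⇒ P = 335, q = 259.
The shock moves the curves to qd = 1376 - 5P and qs = 2P - 352.
Setting them equal: 1376 - 5P = 2P - 352 → 1728 = 7P, so P = 1728/7 ≈ 246.8571 and q = 992/7 ≈ 141.7143.
%ΔP = (246.8571 − 335) / 335 × 100 = -26.31%.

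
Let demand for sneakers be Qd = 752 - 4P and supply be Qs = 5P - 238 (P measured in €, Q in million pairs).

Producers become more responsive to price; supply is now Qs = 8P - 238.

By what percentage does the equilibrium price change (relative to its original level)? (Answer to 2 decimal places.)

-25.00

Original equilibrium: 752 - 4P = 5P - 238 gives 990 = 9P, so P = 110 and Q = 312.
The shock moves the curves to Qd = 752 - 4P and Qs = 8P - 238.
Clearing the new market: 752 - 4P = 8P - 238, so P = 82.5 and Q = 422.
%ΔP = (82.5 − 110) / 110 × 100 = -25.00%.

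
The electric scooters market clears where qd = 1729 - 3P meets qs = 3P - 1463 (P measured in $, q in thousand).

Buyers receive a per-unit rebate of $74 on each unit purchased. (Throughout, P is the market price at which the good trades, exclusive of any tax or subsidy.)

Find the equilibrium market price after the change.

569

Initially, 1729 - 3P = 3P - 1463, so 3192 = 6P and P = 532, q = 133.
Since buyers' out-of-pocket price is the market price minus the rebate, the effective demand curve becomes qd = 1951 - 3P.
Equate the new curves: 1951 - 3P = 3P - 1463, giving 3414 = 6P, P = 569, q = 244.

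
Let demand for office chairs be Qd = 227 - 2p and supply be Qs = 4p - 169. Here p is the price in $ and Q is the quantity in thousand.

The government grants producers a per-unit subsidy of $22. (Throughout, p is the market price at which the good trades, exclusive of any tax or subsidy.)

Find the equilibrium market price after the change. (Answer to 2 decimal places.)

51.33

Original equilibrium: 227 - 2p = 4p - 169 gives 396 = 6p, so p = 66 and Q = 95.
Since sellers receive the price plus the subsidy, the effective supply curve becomes Qs = 4p - 81.
Equate the new curves: 227 - 2p = 4p - 81, giving 308 = 6p, p = 154/3 ≈ 51.3333, Q = 373/3 ≈ 124.3333.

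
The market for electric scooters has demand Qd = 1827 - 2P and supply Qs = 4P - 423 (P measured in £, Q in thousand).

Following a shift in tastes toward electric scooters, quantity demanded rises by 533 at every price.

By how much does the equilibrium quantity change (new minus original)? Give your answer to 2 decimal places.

+355.33

Solve the original market: 1827 - 2P = 4P - 423, hence P = 375 and Q = 1077.
The new curves are Qd = 2360 - 2P (demand) and Qs = 4P - 423 (supply).
Clearing the new market: 2360 - 2P = 4P - 423, so P = 2783/6 ≈ 463.8333 and Q = 4297/3 ≈ 1432.3333.
ΔQ = 1432.3333 − 1077 = +355.33.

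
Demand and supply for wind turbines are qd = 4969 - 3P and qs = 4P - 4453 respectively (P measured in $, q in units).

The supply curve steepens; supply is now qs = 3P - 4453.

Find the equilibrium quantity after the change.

Before the shock: 4969 - 3P = 4P - 4453 ⇒ 9422 = 7P ⇒ P = 1346, q = 931.
With the change applied: demand qd = 4969 - 3P, supply qs = 3P - 4453.
New equilibrium: 4969 - 3P = 3P - 4453 ⇒ 9422 = 6P ⇒ P = 4711/3 ≈ 1570.3333, q = 258.

258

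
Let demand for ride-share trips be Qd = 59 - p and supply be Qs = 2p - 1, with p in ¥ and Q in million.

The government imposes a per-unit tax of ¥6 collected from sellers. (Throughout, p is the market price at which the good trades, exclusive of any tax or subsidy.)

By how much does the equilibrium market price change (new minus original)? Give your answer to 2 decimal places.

+4.00

Solve the original market: 59 - p = 2p - 1, hence p = 20 and Q = 39.
Since sellers keep the price net of the tax, the effective supply curve becomes Qs = 2p - 13.
Equate the new curves: 59 - p = 2p - 13, giving 72 = 3p, p = 24, Q = 35.
Δp = 24 − 20 = +4.00.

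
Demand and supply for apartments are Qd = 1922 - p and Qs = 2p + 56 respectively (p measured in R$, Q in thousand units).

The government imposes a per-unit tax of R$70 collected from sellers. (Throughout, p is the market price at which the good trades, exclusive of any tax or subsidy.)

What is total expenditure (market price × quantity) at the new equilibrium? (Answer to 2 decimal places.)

838062.22

Original equilibrium: 1922 - p = 2p + 56 gives 1866 = 3p, so p = 622 and Q = 1300.
Since sellers keep the price net of the tax, the effective supply curve becomes Qs = 2p - 84.
New equilibrium: 1922 - p = 2p - 84 ⇒ 2006 = 3p ⇒ p = 2006/3 ≈ 668.6667, Q = 3760/3 ≈ 1253.3333.
New expenditure = 668.6667 × 1253.3333 = 838062.22.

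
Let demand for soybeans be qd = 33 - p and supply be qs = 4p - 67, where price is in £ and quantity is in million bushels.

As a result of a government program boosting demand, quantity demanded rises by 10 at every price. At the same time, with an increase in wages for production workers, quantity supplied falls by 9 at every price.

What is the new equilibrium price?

Solve the original market: 33 - p = 4p - 67, hence p = 20 and q = 13.
The new curves are qd = 43 - p (demand) and qs = 4p - 76 (supply).
New equilibrium: 43 - p = 4p - 76 ⇒ 119 = 5p ⇒ p = 23.8, q = 19.2.

23.8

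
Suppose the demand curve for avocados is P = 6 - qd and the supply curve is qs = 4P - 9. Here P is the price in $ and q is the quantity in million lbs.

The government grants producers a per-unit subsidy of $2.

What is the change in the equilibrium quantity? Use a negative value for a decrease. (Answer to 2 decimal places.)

Initially, 6 - P = 4P - 9, so 15 = 5P and P = 3, q = 3.
Since sellers receive the price plus the subsidy, the effective supply curve becomes qs = 4P - 1.
Clearing the new market: 6 - P = 4P - 1, so P = 1.4 and q = 4.6.
Δq = 4.6 − 3 = +1.60.

+1.60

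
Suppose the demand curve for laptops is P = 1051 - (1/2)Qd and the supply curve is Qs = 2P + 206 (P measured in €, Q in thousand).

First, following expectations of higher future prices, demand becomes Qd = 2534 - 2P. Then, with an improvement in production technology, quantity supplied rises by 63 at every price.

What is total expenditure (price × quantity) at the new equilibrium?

793599.375

Solve the original market: 2102 - 2P = 2P + 206, hence P = 474 and Q = 1154.
The shock moves the curves to Qd = 2534 - 2P and Qs = 2P + 269.
Setting them equal: 2534 - 2P = 2P + 269 → 2265 = 4P, so P = 566.25 and Q = 1401.5.
New expenditure = 566.25 × 1401.5 = 793599.375.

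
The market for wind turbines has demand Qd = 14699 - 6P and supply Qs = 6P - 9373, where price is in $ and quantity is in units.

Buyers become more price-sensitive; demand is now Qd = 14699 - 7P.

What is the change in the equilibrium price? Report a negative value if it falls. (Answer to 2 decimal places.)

Initially, 14699 - 6P = 6P - 9373, so 24072 = 12P and P = 2006, Q = 2663.
With the change applied: demand Qd = 14699 - 7P, supply Qs = 6P - 9373.
Equate the new curves: 14699 - 7P = 6P - 9373, giving 24072 = 13P, P = 24072/13 ≈ 1851.6923, Q = 22583/13 ≈ 1737.1538.
ΔP = 1851.6923 − 2006 = -154.31.

-154.31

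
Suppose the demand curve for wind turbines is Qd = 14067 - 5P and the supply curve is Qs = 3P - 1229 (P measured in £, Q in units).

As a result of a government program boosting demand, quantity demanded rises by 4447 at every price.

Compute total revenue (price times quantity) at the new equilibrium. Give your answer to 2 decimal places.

Solve the original market: 14067 - 5P = 3P - 1229, hence P = 1912 and Q = 4507.
The new curves are Qd = 18514 - 5P (demand) and Qs = 3P - 1229 (supply).
Setting them equal: 18514 - 5P = 3P - 1229 → 19743 = 8P, so P = 2467.875 and Q = 6174.625.
New expenditure = 2467.875 × 6174.625 = 15238202.67.

15238202.67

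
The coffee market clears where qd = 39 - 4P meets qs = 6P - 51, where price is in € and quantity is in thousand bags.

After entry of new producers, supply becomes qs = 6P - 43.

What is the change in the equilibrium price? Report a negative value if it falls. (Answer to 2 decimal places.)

Before the shock: 39 - 4P = 6P - 51 ⇒ 90 = 10P ⇒ P = 9, q = 3.
The shock moves the curves to qd = 39 - 4P and qs = 6P - 43.
Clearing the new market: 39 - 4P = 6P - 43, so P = 8.2 and q = 6.2.
ΔP = 8.2 − 9 = -0.80.

-0.80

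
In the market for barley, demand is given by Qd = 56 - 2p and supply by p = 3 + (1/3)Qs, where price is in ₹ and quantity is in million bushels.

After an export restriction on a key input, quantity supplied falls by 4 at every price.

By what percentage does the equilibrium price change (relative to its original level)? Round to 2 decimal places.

Solve the original market: 56 - 2p = 3p - 9, hence p = 13 and Q = 30.
With the change applied: demand Qd = 56 - 2p, supply Qs = 3p - 13.
New equilibrium: 56 - 2p = 3p - 13 ⇒ 69 = 5p ⇒ p = 13.8, Q = 28.4.
%Δp = (13.8 − 13) / 13 × 100 = +6.15%.

+6.15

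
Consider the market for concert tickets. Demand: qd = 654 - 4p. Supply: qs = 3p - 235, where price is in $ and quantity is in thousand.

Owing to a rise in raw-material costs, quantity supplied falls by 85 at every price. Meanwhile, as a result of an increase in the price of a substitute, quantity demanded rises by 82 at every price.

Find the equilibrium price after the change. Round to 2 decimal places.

Before the shock: 654 - 4p = 3p - 235 ⇒ 889 = 7p ⇒ p = 127, q = 146.
After the shift, demand is qd = 736 - 4p and supply is qs = 3p - 320.
Clearing the new market: 736 - 4p = 3p - 320, so p = 1056/7 ≈ 150.8571 and q = 928/7 ≈ 132.5714.

150.86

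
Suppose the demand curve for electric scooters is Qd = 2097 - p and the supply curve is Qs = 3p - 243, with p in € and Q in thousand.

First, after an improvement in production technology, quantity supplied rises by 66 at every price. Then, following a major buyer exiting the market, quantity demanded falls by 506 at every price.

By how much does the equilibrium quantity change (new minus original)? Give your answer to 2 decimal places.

Solve the original market: 2097 - p = 3p - 243, hence p = 585 and Q = 1512.
The shock moves the curves to Qd = 1591 - p and Qs = 3p - 177.
Setting them equal: 1591 - p = 3p - 177 → 1768 = 4p, so p = 442 and Q = 1149.
ΔQ = 1149 − 1512 = -363.00.

-363.00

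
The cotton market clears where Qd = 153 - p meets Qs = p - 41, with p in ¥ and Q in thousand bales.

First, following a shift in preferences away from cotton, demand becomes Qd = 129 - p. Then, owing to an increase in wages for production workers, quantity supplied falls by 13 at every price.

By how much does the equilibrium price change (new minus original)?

-5.5

Before the shock: 153 - p = p - 41 ⇒ 194 = 2p ⇒ p = 97, Q = 56.
The shock moves the curves to Qd = 129 - p and Qs = p - 54.
Equate the new curves: 129 - p = p - 54, giving 183 = 2p, p = 91.5, Q = 37.5.
Δp = 91.5 − 97 = -5.5.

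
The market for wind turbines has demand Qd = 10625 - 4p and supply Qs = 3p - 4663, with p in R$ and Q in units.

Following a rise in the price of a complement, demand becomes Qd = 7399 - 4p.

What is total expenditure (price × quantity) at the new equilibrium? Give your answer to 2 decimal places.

Initially, 10625 - 4p = 3p - 4663, so 15288 = 7p and p = 2184, Q = 1889.
The shock moves the curves to Qd = 7399 - 4p and Qs = 3p - 4663.
Clearing the new market: 7399 - 4p = 3p - 4663, so p = 12062/7 ≈ 1723.1429 and Q = 3545/7 ≈ 506.4286.
New expenditure = 1723.1429 × 506.4286 = 872648.78.

872648.78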